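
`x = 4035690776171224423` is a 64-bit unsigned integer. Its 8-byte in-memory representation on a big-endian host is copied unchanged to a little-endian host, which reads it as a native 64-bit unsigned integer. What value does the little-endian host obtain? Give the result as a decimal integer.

4035690776171224423 in 64-bit hexadecimal is 0x3801A76101019D67.
Stored big-endian, the bytes at ascending addresses are 38 01 A7 61 01 01 9D 67.
Read back as little-endian, the first byte is least significant, giving 0x679D010161A70138.
0x679D010161A70138 = 7466124862695080248.

7466124862695080248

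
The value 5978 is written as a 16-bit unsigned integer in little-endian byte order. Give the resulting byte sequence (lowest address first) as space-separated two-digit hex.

5978 in hexadecimal, padded to 16 bits, is 0x175A.
Split into bytes (most-significant first): 17 5A.
Little-endian: lowest address holds the least-significant byte.
So at ascending addresses the bytes are 5A 17.

5A 17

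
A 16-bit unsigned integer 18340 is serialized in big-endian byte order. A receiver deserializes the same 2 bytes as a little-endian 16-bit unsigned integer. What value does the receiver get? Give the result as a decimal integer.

42055

18340 in 16-bit hexadecimal is 0x47A4.
Stored big-endian, the bytes at ascending addresses are 47 A4.
Read back as little-endian, the first byte is least significant, giving 0xA447.
0xA447 = 42055.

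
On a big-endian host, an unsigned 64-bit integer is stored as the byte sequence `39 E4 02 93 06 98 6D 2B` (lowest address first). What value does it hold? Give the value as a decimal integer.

Big-endian stores the most-significant byte at the lowest address.
The bytes are already most-significant first: 0x39E4029306986D2B.
0x39E4029306986D2B = 4171461985346022699.

4171461985346022699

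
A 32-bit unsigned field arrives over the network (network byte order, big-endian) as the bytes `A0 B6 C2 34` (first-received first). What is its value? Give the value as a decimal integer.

Big-endian stores the most-significant byte at the lowest address.
The bytes are already most-significant first: 0xA0B6C234.
0xA0B6C234 = 2696331828.

2696331828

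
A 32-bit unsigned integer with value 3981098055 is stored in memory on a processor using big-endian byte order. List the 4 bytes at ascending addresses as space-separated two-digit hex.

ED 4A BC 47

3981098055 in hexadecimal, padded to 32 bits, is 0xED4ABC47.
Split into bytes (most-significant first): ED 4A BC 47.
Big-endian: lowest address holds the most-significant byte.
So the memory order matches the most-significant-first order: ED 4A BC 47.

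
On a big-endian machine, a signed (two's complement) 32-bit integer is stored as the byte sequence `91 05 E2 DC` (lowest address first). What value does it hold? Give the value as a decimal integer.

-1861885220

Big-endian stores the most-significant byte at the lowest address.
The bytes are already most-significant first: 0x9105E2DC.
Top bit is set, so as a signed 32-bit value this is 0x9105E2DC − 2^32 = -1861885220.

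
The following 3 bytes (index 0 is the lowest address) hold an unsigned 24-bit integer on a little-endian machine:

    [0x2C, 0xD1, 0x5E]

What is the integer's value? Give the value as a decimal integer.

6213932

Little-endian stores the least-significant byte at the lowest address.
Reassemble most-significant byte first: 5E D1 2C → 0x5ED12C.
0x5ED12C = 6213932.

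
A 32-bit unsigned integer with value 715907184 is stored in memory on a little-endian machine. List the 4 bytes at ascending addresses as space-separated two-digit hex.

70 E0 AB 2A

715907184 in hexadecimal, padded to 32 bits, is 0x2AABE070.
Split into bytes (most-significant first): 2A AB E0 70.
Little-endian stores the least-significant byte at the lowest address.
So at ascending addresses the bytes are 70 E0 AB 2A.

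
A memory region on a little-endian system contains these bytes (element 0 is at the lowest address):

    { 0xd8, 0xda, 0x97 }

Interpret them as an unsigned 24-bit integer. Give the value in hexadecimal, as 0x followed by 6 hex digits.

Little-endian stores the least-significant byte at the lowest address.
Reassemble most-significant byte first: 97 DA D8 → 0x97DAD8.

0x97DAD8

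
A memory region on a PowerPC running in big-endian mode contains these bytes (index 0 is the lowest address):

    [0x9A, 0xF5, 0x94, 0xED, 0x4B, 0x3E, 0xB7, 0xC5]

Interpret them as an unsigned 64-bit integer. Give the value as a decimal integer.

11165994598025574341

Big-endian stores the most-significant byte at the lowest address.
The bytes are already most-significant first: 0x9AF594ED4B3EB7C5.
0x9AF594ED4B3EB7C5 = 11165994598025574341.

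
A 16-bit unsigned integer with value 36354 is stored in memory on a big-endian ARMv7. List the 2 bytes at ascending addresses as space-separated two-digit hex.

36354 in hexadecimal, padded to 16 bits, is 0x8E02.
Split into bytes (most-significant first): 8E 02.
Big-endian stores the most-significant byte at the lowest address.
So the memory order matches the most-significant-first order: 8E 02.

8E 02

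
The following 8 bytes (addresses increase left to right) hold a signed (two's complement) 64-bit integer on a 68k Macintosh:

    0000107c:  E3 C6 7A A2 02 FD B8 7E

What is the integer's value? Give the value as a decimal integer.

Big-endian stores the most-significant byte at the lowest address.
The bytes are already most-significant first: 0xE3C67AA202FDB87E.
Top bit is set, so as a signed 64-bit value this is 0xE3C67AA202FDB87E − 2^64 = -2033803345457727362.

-2033803345457727362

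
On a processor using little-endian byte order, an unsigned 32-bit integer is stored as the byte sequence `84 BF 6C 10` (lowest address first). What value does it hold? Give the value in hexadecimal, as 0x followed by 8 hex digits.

Little-endian: lowest address holds the least-significant byte.
Reassemble most-significant byte first: 10 6C BF 84 → 0x106CBF84.

0x106CBF84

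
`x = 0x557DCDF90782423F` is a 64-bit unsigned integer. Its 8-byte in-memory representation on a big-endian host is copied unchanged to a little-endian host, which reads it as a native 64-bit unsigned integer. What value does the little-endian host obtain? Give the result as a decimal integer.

Stored big-endian, the bytes at ascending addresses are 55 7D CD F9 07 82 42 3F.
Read back as little-endian, the first byte is least significant, giving 0x3F428207F9CD7D55.
0x3F428207F9CD7D55 = 4558348743619738965.

4558348743619738965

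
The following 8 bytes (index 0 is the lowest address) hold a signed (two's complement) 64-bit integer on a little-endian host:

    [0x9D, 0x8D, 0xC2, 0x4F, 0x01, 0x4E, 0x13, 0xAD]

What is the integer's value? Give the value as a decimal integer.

-5975346513050432099

Little-endian: lowest address holds the least-significant byte.
Reassemble most-significant byte first: AD 13 4E 01 4F C2 8D 9D → 0xAD134E014FC28D9D.
Top bit is set, so as a signed 64-bit value this is 0xAD134E014FC28D9D − 2^64 = -5975346513050432099.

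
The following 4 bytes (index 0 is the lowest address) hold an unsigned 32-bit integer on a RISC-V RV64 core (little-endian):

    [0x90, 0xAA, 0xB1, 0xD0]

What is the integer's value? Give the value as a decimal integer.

3501304464

Little-endian: lowest address holds the least-significant byte.
Reassemble most-significant byte first: D0 B1 AA 90 → 0xD0B1AA90.
0xD0B1AA90 = 3501304464.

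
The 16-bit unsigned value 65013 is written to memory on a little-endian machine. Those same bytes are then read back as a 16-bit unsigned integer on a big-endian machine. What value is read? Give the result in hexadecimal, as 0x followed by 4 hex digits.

65013 in 16-bit hexadecimal is 0xFDF5.
Stored little-endian, the bytes at ascending addresses are F5 FD.
Read back as big-endian, the last byte is least significant, giving 0xF5FD.

0xF5FD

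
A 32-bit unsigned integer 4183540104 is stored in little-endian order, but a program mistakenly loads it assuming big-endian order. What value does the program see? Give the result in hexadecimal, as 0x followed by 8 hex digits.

0x88C15BF9

4183540104 in 32-bit hexadecimal is 0xF95BC188.
Stored little-endian, the bytes at ascending addresses are 88 C1 5B F9.
Read back as big-endian, the last byte is least significant, giving 0x88C15BF9.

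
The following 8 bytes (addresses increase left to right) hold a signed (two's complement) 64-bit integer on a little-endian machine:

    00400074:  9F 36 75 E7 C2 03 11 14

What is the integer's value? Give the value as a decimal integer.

In little-endian order the low byte comes first in memory.
Reassemble most-significant byte first: 14 11 03 C2 E7 75 36 9F → 0x141103C2E775369F.
0x141103C2E775369F = 1445941091004397215.

1445941091004397215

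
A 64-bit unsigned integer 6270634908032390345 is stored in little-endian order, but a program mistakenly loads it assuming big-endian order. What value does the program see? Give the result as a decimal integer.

6270634908032390345 in 64-bit hexadecimal is 0x5705C539C16F54C9.
Stored little-endian, the bytes at ascending addresses are C9 54 6F C1 39 C5 05 57.
Read back as big-endian, the last byte is least significant, giving 0xC9546FC139C50557.
0xC9546FC139C50557 = 14507343175355794775.

14507343175355794775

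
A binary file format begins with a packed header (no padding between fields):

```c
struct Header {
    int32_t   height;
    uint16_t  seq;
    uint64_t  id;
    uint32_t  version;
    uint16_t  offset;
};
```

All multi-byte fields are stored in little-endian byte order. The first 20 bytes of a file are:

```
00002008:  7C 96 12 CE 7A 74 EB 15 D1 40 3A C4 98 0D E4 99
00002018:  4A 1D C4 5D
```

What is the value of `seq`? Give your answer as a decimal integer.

`seq` follows `height` (4 bytes), so it starts at byte offset 4 and occupies 2 bytes.
Bytes at offsets 4..5: 7A 74.
In little-endian order the low byte comes first in memory.
Reassemble most-significant byte first: 74 7A → 0x747A.
0x747A = 29818.

29818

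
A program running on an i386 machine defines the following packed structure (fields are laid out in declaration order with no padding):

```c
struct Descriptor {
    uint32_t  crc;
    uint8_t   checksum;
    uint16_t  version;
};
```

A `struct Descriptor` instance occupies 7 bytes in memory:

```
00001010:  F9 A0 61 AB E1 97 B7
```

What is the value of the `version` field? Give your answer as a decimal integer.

46999

`version` follows `crc` (4 B), `checksum` (1 B), so it starts at offset 4 + 1 = 5 and occupies 2 bytes.
Bytes at offsets 5..6: 97 B7.
Little-endian stores the least-significant byte at the lowest address.
Reassemble most-significant byte first: B7 97 → 0xB797.
0xB797 = 46999.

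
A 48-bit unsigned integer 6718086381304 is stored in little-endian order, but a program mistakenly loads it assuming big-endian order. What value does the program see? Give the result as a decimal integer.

6718086381304 in 48-bit hexadecimal is 0x061C2D26FEF8.
Stored little-endian, the bytes at ascending addresses are F8 FE 26 2D 1C 06.
Read back as big-endian, the last byte is least significant, giving 0xF8FE262D1C06.
0xF8FE262D1C06 = 273770445872134.

273770445872134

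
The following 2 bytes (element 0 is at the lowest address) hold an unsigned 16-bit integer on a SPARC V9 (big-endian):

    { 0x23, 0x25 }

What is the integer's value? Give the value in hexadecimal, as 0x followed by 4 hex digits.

0x2325

Big-endian: lowest address holds the most-significant byte.
The bytes are already most-significant first: 0x2325.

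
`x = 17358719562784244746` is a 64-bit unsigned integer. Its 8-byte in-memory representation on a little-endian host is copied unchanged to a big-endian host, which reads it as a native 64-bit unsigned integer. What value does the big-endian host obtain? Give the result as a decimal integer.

721809383994943216

17358719562784244746 in 64-bit hexadecimal is 0xF0E68F78CF61040A.
Stored little-endian, the bytes at ascending addresses are 0A 04 61 CF 78 8F E6 F0.
Read back as big-endian, the last byte is least significant, giving 0x0A0461CF788FE6F0.
0x0A0461CF788FE6F0 = 721809383994943216.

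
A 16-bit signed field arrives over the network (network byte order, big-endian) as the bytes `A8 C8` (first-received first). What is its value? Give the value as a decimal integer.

Big-endian: lowest address holds the most-significant byte.
The bytes are already most-significant first: 0xA8C8.
Top bit is set, so as a signed 16-bit value this is 0xA8C8 − 2^16 = -22328.

-22328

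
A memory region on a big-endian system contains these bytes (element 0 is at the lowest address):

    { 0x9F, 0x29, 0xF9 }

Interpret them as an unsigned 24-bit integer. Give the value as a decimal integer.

In big-endian order the high byte comes first in memory.
The bytes are already most-significant first: 0x9F29F9.
0x9F29F9 = 10430969.

10430969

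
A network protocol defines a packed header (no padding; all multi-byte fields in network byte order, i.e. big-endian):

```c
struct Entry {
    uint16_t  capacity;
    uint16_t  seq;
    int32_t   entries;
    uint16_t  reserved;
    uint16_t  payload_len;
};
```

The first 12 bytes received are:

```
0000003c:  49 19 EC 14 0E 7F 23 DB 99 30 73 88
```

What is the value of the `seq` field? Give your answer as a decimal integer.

`seq` follows `capacity` (2 bytes), so it starts at byte offset 2 and occupies 2 bytes.
Bytes at offsets 2..3: EC 14.
Big-endian: lowest address holds the most-significant byte.
The bytes are already most-significant first: 0xEC14.
0xEC14 = 60436.

60436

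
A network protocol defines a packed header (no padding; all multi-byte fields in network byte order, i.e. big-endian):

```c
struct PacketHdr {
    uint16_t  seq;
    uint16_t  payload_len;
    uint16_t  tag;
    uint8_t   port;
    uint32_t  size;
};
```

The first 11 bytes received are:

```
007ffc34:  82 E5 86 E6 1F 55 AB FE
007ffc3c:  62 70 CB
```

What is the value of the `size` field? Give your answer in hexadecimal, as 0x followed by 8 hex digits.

0xFE6270CB

`size` follows `seq` (2 B), `payload_len` (2 B), `tag` (2 B), `port` (1 B), so it starts at offset 2 + 2 + 2 + 1 = 7 and occupies 4 bytes.
Bytes at offsets 7..10: FE 62 70 CB.
Big-endian: lowest address holds the most-significant byte.
The bytes are already most-significant first: 0xFE6270CB.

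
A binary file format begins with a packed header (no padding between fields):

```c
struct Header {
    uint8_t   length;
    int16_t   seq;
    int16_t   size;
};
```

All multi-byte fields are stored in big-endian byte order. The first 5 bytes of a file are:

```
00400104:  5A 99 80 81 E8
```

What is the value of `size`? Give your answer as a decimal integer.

`size` follows `length` (1 B), `seq` (2 B), so it starts at offset 1 + 2 = 3 and occupies 2 bytes.
Bytes at offsets 3..4: 81 E8.
Big-endian: lowest address holds the most-significant byte.
The bytes are already most-significant first: 0x81E8.
Top bit is set, so as a signed 16-bit value this is 0x81E8 − 2^16 = -32280.

-32280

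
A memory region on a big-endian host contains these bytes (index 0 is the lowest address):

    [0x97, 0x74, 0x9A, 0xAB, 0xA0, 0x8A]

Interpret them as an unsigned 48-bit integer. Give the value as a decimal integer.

166527066939530

In big-endian order the high byte comes first in memory.
The bytes are already most-significant first: 0x97749AABA08A.
0x97749AABA08A = 166527066939530.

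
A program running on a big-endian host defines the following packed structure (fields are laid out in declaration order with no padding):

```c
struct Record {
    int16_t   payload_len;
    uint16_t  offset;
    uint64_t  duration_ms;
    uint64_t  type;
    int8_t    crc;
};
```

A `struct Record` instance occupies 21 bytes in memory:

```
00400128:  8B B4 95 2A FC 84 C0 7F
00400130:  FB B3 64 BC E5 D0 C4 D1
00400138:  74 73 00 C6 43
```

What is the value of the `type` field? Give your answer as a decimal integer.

`type` follows `payload_len` (2 B), `offset` (2 B), `duration_ms` (8 B), so it starts at offset 2 + 2 + 8 = 12 and occupies 8 bytes.
Bytes at offsets 12..19: E5 D0 C4 D1 74 73 00 C6.
Big-endian: lowest address holds the most-significant byte.
The bytes are already most-significant first: 0xE5D0C4D1747300C6.
0xE5D0C4D1747300C6 = 16559952233722216646.

16559952233722216646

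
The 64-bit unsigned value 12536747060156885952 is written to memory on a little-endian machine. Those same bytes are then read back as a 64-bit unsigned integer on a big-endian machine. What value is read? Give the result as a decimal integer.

12536747060156885952 in 64-bit hexadecimal is 0xADFB79075792EBC0.
Stored little-endian, the bytes at ascending addresses are C0 EB 92 57 07 79 FB AD.
Read back as big-endian, the last byte is least significant, giving 0xC0EB92570779FBAD.
0xC0EB92570779FBAD = 13901365577294412717.

13901365577294412717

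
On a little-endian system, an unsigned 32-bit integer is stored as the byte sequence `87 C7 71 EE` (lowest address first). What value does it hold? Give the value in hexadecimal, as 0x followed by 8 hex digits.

0xEE71C787

Little-endian stores the least-significant byte at the lowest address.
Reassemble most-significant byte first: EE 71 C7 87 → 0xEE71C787.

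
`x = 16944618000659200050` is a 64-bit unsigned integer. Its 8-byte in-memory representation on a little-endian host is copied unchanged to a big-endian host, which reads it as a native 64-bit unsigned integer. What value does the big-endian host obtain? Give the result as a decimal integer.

16944618000659200050 in 64-bit hexadecimal is 0xEB27604B8FFB3832.
Stored little-endian, the bytes at ascending addresses are 32 38 FB 8F 4B 60 27 EB.
Read back as big-endian, the last byte is least significant, giving 0x3238FB8F4B6027EB.
0x3238FB8F4B6027EB = 3618918893455681515.

3618918893455681515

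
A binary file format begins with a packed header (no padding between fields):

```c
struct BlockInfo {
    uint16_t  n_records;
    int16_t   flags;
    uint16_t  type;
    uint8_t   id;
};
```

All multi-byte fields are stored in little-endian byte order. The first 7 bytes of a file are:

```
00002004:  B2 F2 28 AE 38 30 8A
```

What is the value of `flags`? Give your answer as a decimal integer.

-20952

`flags` follows `n_records` (2 bytes), so it starts at byte offset 2 and occupies 2 bytes.
Bytes at offsets 2..3: 28 AE.
Little-endian stores the least-significant byte at the lowest address.
Reassemble most-significant byte first: AE 28 → 0xAE28.
Top bit is set, so as a signed 16-bit value this is 0xAE28 − 2^16 = -20952.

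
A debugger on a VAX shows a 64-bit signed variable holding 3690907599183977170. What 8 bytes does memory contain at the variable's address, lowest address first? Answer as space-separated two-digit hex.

D2 9A 26 FC E7 BC 38 33

3690907599183977170 in hexadecimal, padded to 64 bits, is 0x3338BCE7FC269AD2.
Split into bytes (most-significant first): 33 38 BC E7 FC 26 9A D2.
In little-endian order the low byte comes first in memory.
So at ascending addresses the bytes are D2 9A 26 FC E7 BC 38 33.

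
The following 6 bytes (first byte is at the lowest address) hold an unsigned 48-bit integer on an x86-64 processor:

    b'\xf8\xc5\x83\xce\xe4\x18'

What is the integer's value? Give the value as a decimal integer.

Little-endian stores the least-significant byte at the lowest address.
Reassemble most-significant byte first: 18 E4 CE 83 C5 F8 → 0x18E4CE83C5F8.
0x18E4CE83C5F8 = 27370996352504.

27370996352504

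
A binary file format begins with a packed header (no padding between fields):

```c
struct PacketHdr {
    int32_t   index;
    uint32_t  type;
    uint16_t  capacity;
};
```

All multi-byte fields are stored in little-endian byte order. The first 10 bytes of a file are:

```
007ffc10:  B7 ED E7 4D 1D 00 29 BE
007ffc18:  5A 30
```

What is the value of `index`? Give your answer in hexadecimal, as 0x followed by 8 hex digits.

`index` is the first field, at byte offset 0, occupying 4 bytes.
Bytes at offsets 0..3: B7 ED E7 4D.
Little-endian stores the least-significant byte at the lowest address.
Reassemble most-significant byte first: 4D E7 ED B7 → 0x4DE7EDB7.

0x4DE7EDB7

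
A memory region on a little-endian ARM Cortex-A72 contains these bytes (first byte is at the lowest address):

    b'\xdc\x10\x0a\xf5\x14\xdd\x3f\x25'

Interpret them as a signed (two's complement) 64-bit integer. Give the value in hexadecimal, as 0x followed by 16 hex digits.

0x253FDD14F50A10DC

In little-endian order the low byte comes first in memory.
Reassemble most-significant byte first: 25 3F DD 14 F5 0A 10 DC → 0x253FDD14F50A10DC.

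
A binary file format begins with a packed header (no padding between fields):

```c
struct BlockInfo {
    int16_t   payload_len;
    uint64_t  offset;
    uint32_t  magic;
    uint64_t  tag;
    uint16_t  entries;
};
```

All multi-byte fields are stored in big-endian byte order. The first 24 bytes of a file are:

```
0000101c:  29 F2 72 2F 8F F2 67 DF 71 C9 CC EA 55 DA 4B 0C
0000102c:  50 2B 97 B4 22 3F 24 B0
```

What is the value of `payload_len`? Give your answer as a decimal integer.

10738

`payload_len` is the first field, at byte offset 0, occupying 2 bytes.
Bytes at offsets 0..1: 29 F2.
Big-endian stores the most-significant byte at the lowest address.
The bytes are already most-significant first: 0x29F2.
0x29F2 = 10738.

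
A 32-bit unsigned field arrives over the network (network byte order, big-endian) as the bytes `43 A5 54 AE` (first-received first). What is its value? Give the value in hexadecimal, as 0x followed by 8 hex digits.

Big-endian: lowest address holds the most-significant byte.
The bytes are already most-significant first: 0x43A554AE.

0x43A554AE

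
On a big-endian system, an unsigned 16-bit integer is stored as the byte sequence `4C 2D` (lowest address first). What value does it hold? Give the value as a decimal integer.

19501

In big-endian order the high byte comes first in memory.
The bytes are already most-significant first: 0x4C2D.
0x4C2D = 19501.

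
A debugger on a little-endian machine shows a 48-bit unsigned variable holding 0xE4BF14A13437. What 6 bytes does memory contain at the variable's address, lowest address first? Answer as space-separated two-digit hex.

Split into bytes (most-significant first): E4 BF 14 A1 34 37.
Little-endian stores the least-significant byte at the lowest address.
So at ascending addresses the bytes are 37 34 A1 14 BF E4.

37 34 A1 14 BF E4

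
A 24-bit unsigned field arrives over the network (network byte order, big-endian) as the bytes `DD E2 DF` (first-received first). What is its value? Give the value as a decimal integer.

Big-endian stores the most-significant byte at the lowest address.
The bytes are already most-significant first: 0xDDE2DF.
0xDDE2DF = 14541535.

14541535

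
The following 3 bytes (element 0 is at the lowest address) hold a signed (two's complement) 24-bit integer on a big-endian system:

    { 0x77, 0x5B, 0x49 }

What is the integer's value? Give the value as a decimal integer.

7822153

Big-endian stores the most-significant byte at the lowest address.
The bytes are already most-significant first: 0x775B49.
0x775B49 = 7822153.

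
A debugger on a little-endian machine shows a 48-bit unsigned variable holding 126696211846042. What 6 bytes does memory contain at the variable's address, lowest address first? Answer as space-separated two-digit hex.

126696211846042 in hexadecimal, padded to 48 bits, is 0x733AC2B3939A.
Split into bytes (most-significant first): 73 3A C2 B3 93 9A.
Little-endian: lowest address holds the least-significant byte.
So at ascending addresses the bytes are 9A 93 B3 C2 3A 73.

9A 93 B3 C2 3A 73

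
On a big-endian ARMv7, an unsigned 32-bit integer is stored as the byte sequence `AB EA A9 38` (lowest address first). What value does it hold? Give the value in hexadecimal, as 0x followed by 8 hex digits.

0xABEAA938

Big-endian: lowest address holds the most-significant byte.
The bytes are already most-significant first: 0xABEAA938.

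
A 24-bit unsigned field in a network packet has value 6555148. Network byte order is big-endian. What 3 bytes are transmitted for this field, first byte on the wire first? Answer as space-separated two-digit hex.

64 06 0C

6555148 in hexadecimal, padded to 24 bits, is 0x64060C.
Split into bytes (most-significant first): 64 06 0C.
Big-endian stores the most-significant byte at the lowest address.
So the memory order matches the most-significant-first order: 64 06 0C.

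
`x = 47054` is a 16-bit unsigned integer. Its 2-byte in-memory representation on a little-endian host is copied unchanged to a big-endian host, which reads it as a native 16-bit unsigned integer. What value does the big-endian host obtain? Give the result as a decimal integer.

47054 in 16-bit hexadecimal is 0xB7CE.
Stored little-endian, the bytes at ascending addresses are CE B7.
Read back as big-endian, the last byte is least significant, giving 0xCEB7.
0xCEB7 = 52919.

52919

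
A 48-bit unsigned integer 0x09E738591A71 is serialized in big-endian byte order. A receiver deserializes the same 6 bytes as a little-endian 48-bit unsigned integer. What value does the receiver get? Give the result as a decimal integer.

124357979989769

Stored big-endian, the bytes at ascending addresses are 09 E7 38 59 1A 71.
Read back as little-endian, the first byte is least significant, giving 0x711A5938E709.
0x711A5938E709 = 124357979989769.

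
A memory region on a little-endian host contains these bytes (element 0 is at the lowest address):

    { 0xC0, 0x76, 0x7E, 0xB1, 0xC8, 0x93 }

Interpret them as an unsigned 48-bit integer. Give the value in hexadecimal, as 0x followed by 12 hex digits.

Little-endian: lowest address holds the least-significant byte.
Reassemble most-significant byte first: 93 C8 B1 7E 76 C0 → 0x93C8B17E76C0.

0x93C8B17E76C0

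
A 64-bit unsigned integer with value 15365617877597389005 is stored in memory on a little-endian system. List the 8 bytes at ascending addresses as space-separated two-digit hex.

CD 80 95 94 0C A4 3D D5

15365617877597389005 in hexadecimal, padded to 64 bits, is 0xD53DA40C949580CD.
Split into bytes (most-significant first): D5 3D A4 0C 94 95 80 CD.
Little-endian: lowest address holds the least-significant byte.
So at ascending addresses the bytes are CD 80 95 94 0C A4 3D D5.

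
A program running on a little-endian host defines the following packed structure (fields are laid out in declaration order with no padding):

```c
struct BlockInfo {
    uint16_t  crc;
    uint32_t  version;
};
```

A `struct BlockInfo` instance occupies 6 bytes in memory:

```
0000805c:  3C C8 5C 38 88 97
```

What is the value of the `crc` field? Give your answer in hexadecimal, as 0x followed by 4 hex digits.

`crc` is the first field, at byte offset 0, occupying 2 bytes.
Bytes at offsets 0..1: 3C C8.
Little-endian: lowest address holds the least-significant byte.
Reassemble most-significant byte first: C8 3C → 0xC83C.

0xC83C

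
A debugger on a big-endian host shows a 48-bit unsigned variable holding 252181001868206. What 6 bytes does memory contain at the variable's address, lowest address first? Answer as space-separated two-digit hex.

E5 5B 77 09 13 AE

252181001868206 in hexadecimal, padded to 48 bits, is 0xE55B770913AE.
Split into bytes (most-significant first): E5 5B 77 09 13 AE.
Big-endian stores the most-significant byte at the lowest address.
So the memory order matches the most-significant-first order: E5 5B 77 09 13 AE.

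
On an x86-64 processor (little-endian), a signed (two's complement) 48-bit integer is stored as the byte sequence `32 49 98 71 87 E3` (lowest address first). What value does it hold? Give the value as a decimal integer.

-31304110814926

In little-endian order the low byte comes first in memory.
Reassemble most-significant byte first: E3 87 71 98 49 32 → 0xE38771984932.
Top bit is set, so as a signed 48-bit value this is 0xE38771984932 − 2^48 = -31304110814926.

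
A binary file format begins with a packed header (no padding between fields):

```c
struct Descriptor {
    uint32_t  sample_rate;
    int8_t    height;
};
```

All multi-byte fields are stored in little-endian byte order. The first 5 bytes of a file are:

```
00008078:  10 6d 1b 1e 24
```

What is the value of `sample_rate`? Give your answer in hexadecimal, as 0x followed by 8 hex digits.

0x1E1B6D10

`sample_rate` is the first field, at byte offset 0, occupying 4 bytes.
Bytes at offsets 0..3: 10 6D 1B 1E.
Little-endian stores the least-significant byte at the lowest address.
Reassemble most-significant byte first: 1E 1B 6D 10 → 0x1E1B6D10.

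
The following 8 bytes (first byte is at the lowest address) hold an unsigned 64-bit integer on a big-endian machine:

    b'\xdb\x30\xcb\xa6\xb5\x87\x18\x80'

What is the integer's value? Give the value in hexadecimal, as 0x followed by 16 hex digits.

0xDB30CBA6B5871880

Big-endian stores the most-significant byte at the lowest address.
The bytes are already most-significant first: 0xDB30CBA6B5871880.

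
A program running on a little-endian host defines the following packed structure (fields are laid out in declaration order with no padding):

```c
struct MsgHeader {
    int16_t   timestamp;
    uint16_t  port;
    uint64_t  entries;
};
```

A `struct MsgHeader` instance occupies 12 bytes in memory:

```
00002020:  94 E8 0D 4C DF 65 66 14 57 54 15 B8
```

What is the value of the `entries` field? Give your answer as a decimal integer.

13264601010470807007

`entries` follows `timestamp` (2 B), `port` (2 B), so it starts at offset 2 + 2 = 4 and occupies 8 bytes.
Bytes at offsets 4..11: DF 65 66 14 57 54 15 B8.
In little-endian order the low byte comes first in memory.
Reassemble most-significant byte first: B8 15 54 57 14 66 65 DF → 0xB8155457146665DF.
0xB8155457146665DF = 13264601010470807007.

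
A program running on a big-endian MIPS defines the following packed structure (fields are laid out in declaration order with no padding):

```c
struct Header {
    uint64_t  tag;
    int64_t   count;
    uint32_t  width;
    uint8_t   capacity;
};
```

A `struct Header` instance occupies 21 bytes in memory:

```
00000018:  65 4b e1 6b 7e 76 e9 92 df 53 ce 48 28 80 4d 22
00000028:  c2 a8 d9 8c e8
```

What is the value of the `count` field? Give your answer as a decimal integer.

-2354311370872173278

`count` follows `tag` (8 bytes), so it starts at byte offset 8 and occupies 8 bytes.
Bytes at offsets 8..15: DF 53 CE 48 28 80 4D 22.
In big-endian order the high byte comes first in memory.
The bytes are already most-significant first: 0xDF53CE4828804D22.
Top bit is set, so as a signed 64-bit value this is 0xDF53CE4828804D22 − 2^64 = -2354311370872173278.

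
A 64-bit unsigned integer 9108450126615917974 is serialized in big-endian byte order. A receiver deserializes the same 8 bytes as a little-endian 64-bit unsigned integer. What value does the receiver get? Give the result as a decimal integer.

10859671473874233214

9108450126615917974 in 64-bit hexadecimal is 0x7E67B721AB4DB596.
Stored big-endian, the bytes at ascending addresses are 7E 67 B7 21 AB 4D B5 96.
Read back as little-endian, the first byte is least significant, giving 0x96B54DAB21B7677E.
0x96B54DAB21B7677E = 10859671473874233214.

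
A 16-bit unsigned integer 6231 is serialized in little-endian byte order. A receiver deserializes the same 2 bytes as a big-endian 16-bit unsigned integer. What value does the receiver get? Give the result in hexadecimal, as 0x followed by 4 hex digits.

6231 in 16-bit hexadecimal is 0x1857.
Stored little-endian, the bytes at ascending addresses are 57 18.
Read back as big-endian, the last byte is least significant, giving 0x5718.

0x5718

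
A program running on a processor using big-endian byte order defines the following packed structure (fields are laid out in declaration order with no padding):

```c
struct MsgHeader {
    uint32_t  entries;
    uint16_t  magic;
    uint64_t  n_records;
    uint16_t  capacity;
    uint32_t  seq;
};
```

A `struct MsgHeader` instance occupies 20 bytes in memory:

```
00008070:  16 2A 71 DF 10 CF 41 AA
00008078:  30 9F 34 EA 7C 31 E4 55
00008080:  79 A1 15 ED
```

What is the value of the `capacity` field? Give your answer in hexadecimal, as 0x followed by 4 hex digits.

0xE455

`capacity` follows `entries` (4 B), `magic` (2 B), `n_records` (8 B), so it starts at offset 4 + 2 + 8 = 14 and occupies 2 bytes.
Bytes at offsets 14..15: E4 55.
In big-endian order the high byte comes first in memory.
The bytes are already most-significant first: 0xE455.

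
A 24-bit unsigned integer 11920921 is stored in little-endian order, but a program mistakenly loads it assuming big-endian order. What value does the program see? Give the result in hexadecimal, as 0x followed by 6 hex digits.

11920921 in 24-bit hexadecimal is 0xB5E619.
Stored little-endian, the bytes at ascending addresses are 19 E6 B5.
Read back as big-endian, the last byte is least significant, giving 0x19E6B5.

0x19E6B5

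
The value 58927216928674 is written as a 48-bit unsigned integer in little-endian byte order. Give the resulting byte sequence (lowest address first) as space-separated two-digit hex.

58927216928674 in hexadecimal, padded to 48 bits, is 0x35980FD527A2.
Split into bytes (most-significant first): 35 98 0F D5 27 A2.
Little-endian: lowest address holds the least-significant byte.
So at ascending addresses the bytes are A2 27 D5 0F 98 35.

A2 27 D5 0F 98 35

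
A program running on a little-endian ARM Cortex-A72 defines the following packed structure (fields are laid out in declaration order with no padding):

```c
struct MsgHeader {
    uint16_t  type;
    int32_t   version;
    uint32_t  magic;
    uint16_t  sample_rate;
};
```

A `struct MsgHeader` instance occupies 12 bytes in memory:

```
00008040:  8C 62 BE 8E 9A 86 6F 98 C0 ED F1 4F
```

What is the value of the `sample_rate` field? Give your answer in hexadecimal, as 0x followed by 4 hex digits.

`sample_rate` follows `type` (2 B), `version` (4 B), `magic` (4 B), so it starts at offset 2 + 4 + 4 = 10 and occupies 2 bytes.
Bytes at offsets 10..11: F1 4F.
Little-endian: lowest address holds the least-significant byte.
Reassemble most-significant byte first: 4F F1 → 0x4FF1.

0x4FF1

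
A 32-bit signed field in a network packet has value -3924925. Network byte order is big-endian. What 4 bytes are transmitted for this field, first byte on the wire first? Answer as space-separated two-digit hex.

FF C4 1C 43

Two's complement of -3924925 in 32 bits: 3924925 = 0x003BE3BD; invert → 0xFFC41C42; add 1 → 0xFFC41C43.
Split into bytes (most-significant first): FF C4 1C 43.
In big-endian order the high byte comes first in memory.
So the memory order matches the most-significant-first order: FF C4 1C 43.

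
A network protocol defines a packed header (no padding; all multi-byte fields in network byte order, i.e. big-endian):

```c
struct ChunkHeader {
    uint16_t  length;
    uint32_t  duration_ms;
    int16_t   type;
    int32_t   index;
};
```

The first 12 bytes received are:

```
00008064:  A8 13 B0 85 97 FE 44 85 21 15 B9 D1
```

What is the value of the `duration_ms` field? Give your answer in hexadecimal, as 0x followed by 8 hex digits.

0xB08597FE

`duration_ms` follows `length` (2 bytes), so it starts at byte offset 2 and occupies 4 bytes.
Bytes at offsets 2..5: B0 85 97 FE.
Big-endian stores the most-significant byte at the lowest address.
The bytes are already most-significant first: 0xB08597FE.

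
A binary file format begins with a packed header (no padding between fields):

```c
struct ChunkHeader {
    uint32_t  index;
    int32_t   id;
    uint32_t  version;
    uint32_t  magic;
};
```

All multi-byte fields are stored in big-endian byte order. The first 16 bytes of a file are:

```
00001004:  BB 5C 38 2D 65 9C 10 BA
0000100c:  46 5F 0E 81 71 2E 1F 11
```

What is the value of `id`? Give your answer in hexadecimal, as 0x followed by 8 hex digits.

`id` follows `index` (4 bytes), so it starts at byte offset 4 and occupies 4 bytes.
Bytes at offsets 4..7: 65 9C 10 BA.
Big-endian stores the most-significant byte at the lowest address.
The bytes are already most-significant first: 0x659C10BA.

0x659C10BA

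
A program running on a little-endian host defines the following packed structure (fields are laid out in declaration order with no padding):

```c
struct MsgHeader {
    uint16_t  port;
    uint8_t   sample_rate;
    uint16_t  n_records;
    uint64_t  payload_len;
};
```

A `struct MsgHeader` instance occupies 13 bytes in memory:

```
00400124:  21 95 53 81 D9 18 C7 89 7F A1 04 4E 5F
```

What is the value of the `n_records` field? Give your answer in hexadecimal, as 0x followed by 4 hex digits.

`n_records` follows `port` (2 B), `sample_rate` (1 B), so it starts at offset 2 + 1 = 3 and occupies 2 bytes.
Bytes at offsets 3..4: 81 D9.
In little-endian order the low byte comes first in memory.
Reassemble most-significant byte first: D9 81 → 0xD981.

0xD981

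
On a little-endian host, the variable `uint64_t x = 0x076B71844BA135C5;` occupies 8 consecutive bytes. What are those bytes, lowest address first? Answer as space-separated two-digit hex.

Split into bytes (most-significant first): 07 6B 71 84 4B A1 35 C5.
In little-endian order the low byte comes first in memory.
So at ascending addresses the bytes are C5 35 A1 4B 84 71 6B 07.

C5 35 A1 4B 84 71 6B 07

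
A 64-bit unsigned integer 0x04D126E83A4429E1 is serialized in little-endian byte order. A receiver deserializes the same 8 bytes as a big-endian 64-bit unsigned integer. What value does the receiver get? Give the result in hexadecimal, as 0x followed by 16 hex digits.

0xE129443AE826D104

Stored little-endian, the bytes at ascending addresses are E1 29 44 3A E8 26 D1 04.
Read back as big-endian, the last byte is least significant, giving 0xE129443AE826D104.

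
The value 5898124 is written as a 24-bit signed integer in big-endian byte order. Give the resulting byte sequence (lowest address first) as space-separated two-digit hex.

59 FF 8C

5898124 in hexadecimal, padded to 24 bits, is 0x59FF8C.
Split into bytes (most-significant first): 59 FF 8C.
Big-endian stores the most-significant byte at the lowest address.
So the memory order matches the most-significant-first order: 59 FF 8C.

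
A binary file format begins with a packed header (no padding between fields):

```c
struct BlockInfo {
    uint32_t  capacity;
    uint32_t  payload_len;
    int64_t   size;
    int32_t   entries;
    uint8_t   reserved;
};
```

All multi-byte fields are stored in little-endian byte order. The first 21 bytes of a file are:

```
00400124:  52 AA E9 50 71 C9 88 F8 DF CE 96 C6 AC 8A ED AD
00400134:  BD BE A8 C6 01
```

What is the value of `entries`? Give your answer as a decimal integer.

`entries` follows `capacity` (4 B), `payload_len` (4 B), `size` (8 B), so it starts at offset 4 + 4 + 8 = 16 and occupies 4 bytes.
Bytes at offsets 16..19: BD BE A8 C6.
Little-endian: lowest address holds the least-significant byte.
Reassemble most-significant byte first: C6 A8 BE BD → 0xC6A8BEBD.
Top bit is set, so as a signed 32-bit value this is 0xC6A8BEBD − 2^32 = -962019651.

-962019651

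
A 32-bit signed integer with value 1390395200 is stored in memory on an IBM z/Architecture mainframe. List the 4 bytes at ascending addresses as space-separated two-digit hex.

1390395200 in hexadecimal, padded to 32 bits, is 0x52DFBF40.
Split into bytes (most-significant first): 52 DF BF 40.
In big-endian order the high byte comes first in memory.
So the memory order matches the most-significant-first order: 52 DF BF 40.

52 DF BF 40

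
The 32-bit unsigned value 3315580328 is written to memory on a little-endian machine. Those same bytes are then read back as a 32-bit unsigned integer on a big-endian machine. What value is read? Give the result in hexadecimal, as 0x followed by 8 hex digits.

0xA8BD9FC5

3315580328 in 32-bit hexadecimal is 0xC59FBDA8.
Stored little-endian, the bytes at ascending addresses are A8 BD 9F C5.
Read back as big-endian, the last byte is least significant, giving 0xA8BD9FC5.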